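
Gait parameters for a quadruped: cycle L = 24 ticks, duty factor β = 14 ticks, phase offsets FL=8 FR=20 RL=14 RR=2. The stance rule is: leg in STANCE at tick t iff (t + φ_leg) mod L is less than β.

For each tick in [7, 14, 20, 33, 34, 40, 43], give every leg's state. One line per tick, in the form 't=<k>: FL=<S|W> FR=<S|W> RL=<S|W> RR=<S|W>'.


t=7: phase=(15,3,21,9) vs β=14 → FL=W FR=S RL=W RR=S
t=14: phase=(22,10,4,16) vs β=14 → FL=W FR=S RL=S RR=W
t=20: phase=(4,16,10,22) vs β=14 → FL=S FR=W RL=S RR=W
t=33: phase=(17,5,23,11) vs β=14 → FL=W FR=S RL=W RR=S
t=34: phase=(18,6,0,12) vs β=14 → FL=W FR=S RL=S RR=S
t=40: phase=(0,12,6,18) vs β=14 → FL=S FR=S RL=S RR=W
t=43: phase=(3,15,9,21) vs β=14 → FL=S FR=W RL=S RR=W

t=7: FL=W FR=S RL=W RR=S
t=14: FL=W FR=S RL=S RR=W
t=20: FL=S FR=W RL=S RR=W
t=33: FL=W FR=S RL=W RR=S
t=34: FL=W FR=S RL=S RR=S
t=40: FL=S FR=S RL=S RR=W
t=43: FL=S FR=W RL=S RR=W


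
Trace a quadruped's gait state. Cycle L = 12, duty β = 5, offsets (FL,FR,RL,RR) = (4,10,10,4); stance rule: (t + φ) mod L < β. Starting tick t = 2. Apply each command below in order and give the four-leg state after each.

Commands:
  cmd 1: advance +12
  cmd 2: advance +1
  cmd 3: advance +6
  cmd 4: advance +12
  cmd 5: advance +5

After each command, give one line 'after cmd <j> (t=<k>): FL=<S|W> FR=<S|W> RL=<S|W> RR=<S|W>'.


after cmd 1 (t=14): FL=W FR=S RL=S RR=W
after cmd 2 (t=15): FL=W FR=S RL=S RR=W
after cmd 3 (t=21): FL=S FR=W RL=W RR=S
after cmd 4 (t=33): FL=S FR=W RL=W RR=S
after cmd 5 (t=38): FL=W FR=S RL=S RR=W

start t=2: FL=W FR=S RL=S RR=W
cmd 1: advance +12 → t=14, phase=(6,0,0,6) → FL=W FR=S RL=S RR=W
cmd 2: advance +1 → t=15, phase=(7,1,1,7) → FL=W FR=S RL=S RR=W
cmd 3: advance +6 → t=21, phase=(1,7,7,1) → FL=S FR=W RL=W RR=S
cmd 4: advance +12 → t=33, phase=(1,7,7,1) → FL=S FR=W RL=W RR=S
cmd 5: advance +5 → t=38, phase=(6,0,0,6) → FL=W FR=S RL=S RR=W


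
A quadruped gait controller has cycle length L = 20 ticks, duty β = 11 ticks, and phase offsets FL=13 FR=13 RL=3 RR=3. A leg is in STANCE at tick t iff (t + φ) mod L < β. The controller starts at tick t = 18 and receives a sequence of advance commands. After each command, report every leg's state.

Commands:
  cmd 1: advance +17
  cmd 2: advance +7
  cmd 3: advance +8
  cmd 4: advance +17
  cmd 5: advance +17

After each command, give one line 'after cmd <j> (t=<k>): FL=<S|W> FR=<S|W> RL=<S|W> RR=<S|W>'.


after cmd 1 (t=35): FL=S FR=S RL=W RR=W
after cmd 2 (t=42): FL=W FR=W RL=S RR=S
after cmd 3 (t=50): FL=S FR=S RL=W RR=W
after cmd 4 (t=67): FL=S FR=S RL=S RR=S
after cmd 5 (t=84): FL=W FR=W RL=S RR=S

start t=18: FL=W FR=W RL=S RR=S
cmd 1: advance +17 → t=35, phase=(8,8,18,18) → FL=S FR=S RL=W RR=W
cmd 2: advance +7 → t=42, phase=(15,15,5,5) → FL=W FR=W RL=S RR=S
cmd 3: advance +8 → t=50, phase=(3,3,13,13) → FL=S FR=S RL=W RR=W
cmd 4: advance +17 → t=67, phase=(0,0,10,10) → FL=S FR=S RL=S RR=S
cmd 5: advance +17 → t=84, phase=(17,17,7,7) → FL=W FR=W RL=S RR=S


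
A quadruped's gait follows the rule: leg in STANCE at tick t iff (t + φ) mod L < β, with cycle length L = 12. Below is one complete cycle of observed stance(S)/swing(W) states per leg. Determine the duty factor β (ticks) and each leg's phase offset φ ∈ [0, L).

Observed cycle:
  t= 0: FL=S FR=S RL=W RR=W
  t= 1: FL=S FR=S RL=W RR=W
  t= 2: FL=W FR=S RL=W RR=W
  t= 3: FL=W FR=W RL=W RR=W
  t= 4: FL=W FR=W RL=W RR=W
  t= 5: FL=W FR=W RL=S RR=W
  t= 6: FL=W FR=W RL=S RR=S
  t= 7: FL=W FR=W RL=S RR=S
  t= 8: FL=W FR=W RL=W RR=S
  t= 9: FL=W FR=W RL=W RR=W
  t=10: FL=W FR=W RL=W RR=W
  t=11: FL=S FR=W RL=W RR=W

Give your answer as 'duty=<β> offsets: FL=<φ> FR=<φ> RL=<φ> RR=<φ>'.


duty β = stance ticks per leg = 3
FL: stance ticks = 3; W→S at t=11 → φ=1
FR: stance ticks = 3; W→S at t=0 → φ=0
RL: stance ticks = 3; W→S at t=5 → φ=7
RR: stance ticks = 3; W→S at t=6 → φ=6

duty=3 offsets: FL=1 FR=0 RL=7 RR=6


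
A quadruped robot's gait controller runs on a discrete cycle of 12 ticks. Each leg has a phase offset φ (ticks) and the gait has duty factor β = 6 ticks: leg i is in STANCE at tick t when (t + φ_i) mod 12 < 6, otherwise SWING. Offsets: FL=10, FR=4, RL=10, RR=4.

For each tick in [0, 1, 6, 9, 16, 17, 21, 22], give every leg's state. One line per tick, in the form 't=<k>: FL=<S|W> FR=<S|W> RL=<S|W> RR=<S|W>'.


t=0: phase=(10,4,10,4) vs β=6 → FL=W FR=S RL=W RR=S
t=1: phase=(11,5,11,5) vs β=6 → FL=W FR=S RL=W RR=S
t=6: phase=(4,10,4,10) vs β=6 → FL=S FR=W RL=S RR=W
t=9: phase=(7,1,7,1) vs β=6 → FL=W FR=S RL=W RR=S
t=16: phase=(2,8,2,8) vs β=6 → FL=S FR=W RL=S RR=W
t=17: phase=(3,9,3,9) vs β=6 → FL=S FR=W RL=S RR=W
t=21: phase=(7,1,7,1) vs β=6 → FL=W FR=S RL=W RR=S
t=22: phase=(8,2,8,2) vs β=6 → FL=W FR=S RL=W RR=S

t=0: FL=W FR=S RL=W RR=S
t=1: FL=W FR=S RL=W RR=S
t=6: FL=S FR=W RL=S RR=W
t=9: FL=W FR=S RL=W RR=S
t=16: FL=S FR=W RL=S RR=W
t=17: FL=S FR=W RL=S RR=W
t=21: FL=W FR=S RL=W RR=S
t=22: FL=W FR=S RL=W RR=S


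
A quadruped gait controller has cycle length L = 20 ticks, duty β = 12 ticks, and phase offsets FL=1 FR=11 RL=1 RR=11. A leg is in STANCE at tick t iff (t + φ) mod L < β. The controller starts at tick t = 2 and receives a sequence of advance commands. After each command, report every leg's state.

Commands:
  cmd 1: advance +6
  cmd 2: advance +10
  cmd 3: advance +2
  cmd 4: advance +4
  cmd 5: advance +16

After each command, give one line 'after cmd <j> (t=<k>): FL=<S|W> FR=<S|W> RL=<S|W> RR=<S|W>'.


start t=2: FL=S FR=W RL=S RR=W
cmd 1: advance +6 → t=8, phase=(9,19,9,19) → FL=S FR=W RL=S RR=W
cmd 2: advance +10 → t=18, phase=(19,9,19,9) → FL=W FR=S RL=W RR=S
cmd 3: advance +2 → t=20, phase=(1,11,1,11) → FL=S FR=S RL=S RR=S
cmd 4: advance +4 → t=24, phase=(5,15,5,15) → FL=S FR=W RL=S RR=W
cmd 5: advance +16 → t=40, phase=(1,11,1,11) → FL=S FR=S RL=S RR=S

after cmd 1 (t=8): FL=S FR=W RL=S RR=W
after cmd 2 (t=18): FL=W FR=S RL=W RR=S
after cmd 3 (t=20): FL=S FR=S RL=S RR=S
after cmd 4 (t=24): FL=S FR=W RL=S RR=W
after cmd 5 (t=40): FL=S FR=S RL=S RR=S


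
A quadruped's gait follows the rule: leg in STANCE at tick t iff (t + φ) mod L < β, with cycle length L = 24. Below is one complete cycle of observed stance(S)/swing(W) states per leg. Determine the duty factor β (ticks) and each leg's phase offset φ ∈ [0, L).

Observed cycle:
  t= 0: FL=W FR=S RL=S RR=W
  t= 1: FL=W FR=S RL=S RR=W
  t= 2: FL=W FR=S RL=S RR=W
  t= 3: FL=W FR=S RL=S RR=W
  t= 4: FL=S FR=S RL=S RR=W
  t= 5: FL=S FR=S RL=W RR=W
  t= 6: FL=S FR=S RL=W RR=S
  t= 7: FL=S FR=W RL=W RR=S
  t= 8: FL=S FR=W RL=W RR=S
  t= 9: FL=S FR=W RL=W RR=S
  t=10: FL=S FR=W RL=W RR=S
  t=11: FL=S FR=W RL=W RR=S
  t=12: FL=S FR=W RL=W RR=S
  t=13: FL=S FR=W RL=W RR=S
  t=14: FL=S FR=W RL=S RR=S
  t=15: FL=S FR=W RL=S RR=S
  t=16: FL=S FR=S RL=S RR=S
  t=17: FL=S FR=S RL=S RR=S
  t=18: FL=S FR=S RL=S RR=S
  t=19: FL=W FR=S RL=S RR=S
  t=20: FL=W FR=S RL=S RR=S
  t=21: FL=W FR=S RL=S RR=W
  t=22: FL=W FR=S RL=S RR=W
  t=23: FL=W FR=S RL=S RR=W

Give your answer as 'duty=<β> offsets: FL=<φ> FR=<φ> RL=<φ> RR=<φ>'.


duty=15 offsets: FL=20 FR=8 RL=10 RR=18

duty β = stance ticks per leg = 15
FL: stance ticks = 15; W→S at t=4 → φ=20
FR: stance ticks = 15; W→S at t=16 → φ=8
RL: stance ticks = 15; W→S at t=14 → φ=10
RR: stance ticks = 15; W→S at t=6 → φ=18


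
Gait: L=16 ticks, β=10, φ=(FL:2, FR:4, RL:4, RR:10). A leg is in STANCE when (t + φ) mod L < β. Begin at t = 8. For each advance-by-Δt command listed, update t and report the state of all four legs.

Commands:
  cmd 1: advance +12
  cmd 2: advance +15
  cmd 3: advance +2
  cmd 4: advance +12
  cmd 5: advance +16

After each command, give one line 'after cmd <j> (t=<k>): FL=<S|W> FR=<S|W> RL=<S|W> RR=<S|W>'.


after cmd 1 (t=20): FL=S FR=S RL=S RR=W
after cmd 2 (t=35): FL=S FR=S RL=S RR=W
after cmd 3 (t=37): FL=S FR=S RL=S RR=W
after cmd 4 (t=49): FL=S FR=S RL=S RR=W
after cmd 5 (t=65): FL=S FR=S RL=S RR=W

start t=8: FL=W FR=W RL=W RR=S
cmd 1: advance +12 → t=20, phase=(6,8,8,14) → FL=S FR=S RL=S RR=W
cmd 2: advance +15 → t=35, phase=(5,7,7,13) → FL=S FR=S RL=S RR=W
cmd 3: advance +2 → t=37, phase=(7,9,9,15) → FL=S FR=S RL=S RR=W
cmd 4: advance +12 → t=49, phase=(3,5,5,11) → FL=S FR=S RL=S RR=W
cmd 5: advance +16 → t=65, phase=(3,5,5,11) → FL=S FR=S RL=S RR=W


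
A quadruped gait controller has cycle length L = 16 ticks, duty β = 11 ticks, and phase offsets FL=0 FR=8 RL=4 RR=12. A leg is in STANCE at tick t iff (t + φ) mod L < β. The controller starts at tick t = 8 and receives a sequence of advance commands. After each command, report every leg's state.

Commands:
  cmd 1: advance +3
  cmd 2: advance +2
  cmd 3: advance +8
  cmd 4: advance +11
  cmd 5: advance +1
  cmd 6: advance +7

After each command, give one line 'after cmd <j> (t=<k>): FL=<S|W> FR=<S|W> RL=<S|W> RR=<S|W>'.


start t=8: FL=S FR=S RL=W RR=S
cmd 1: advance +3 → t=11, phase=(11,3,15,7) → FL=W FR=S RL=W RR=S
cmd 2: advance +2 → t=13, phase=(13,5,1,9) → FL=W FR=S RL=S RR=S
cmd 3: advance +8 → t=21, phase=(5,13,9,1) → FL=S FR=W RL=S RR=S
cmd 4: advance +11 → t=32, phase=(0,8,4,12) → FL=S FR=S RL=S RR=W
cmd 5: advance +1 → t=33, phase=(1,9,5,13) → FL=S FR=S RL=S RR=W
cmd 6: advance +7 → t=40, phase=(8,0,12,4) → FL=S FR=S RL=W RR=S

after cmd 1 (t=11): FL=W FR=S RL=W RR=S
after cmd 2 (t=13): FL=W FR=S RL=S RR=S
after cmd 3 (t=21): FL=S FR=W RL=S RR=S
after cmd 4 (t=32): FL=S FR=S RL=S RR=W
after cmd 5 (t=33): FL=S FR=S RL=S RR=W
after cmd 6 (t=40): FL=S FR=S RL=W RR=S


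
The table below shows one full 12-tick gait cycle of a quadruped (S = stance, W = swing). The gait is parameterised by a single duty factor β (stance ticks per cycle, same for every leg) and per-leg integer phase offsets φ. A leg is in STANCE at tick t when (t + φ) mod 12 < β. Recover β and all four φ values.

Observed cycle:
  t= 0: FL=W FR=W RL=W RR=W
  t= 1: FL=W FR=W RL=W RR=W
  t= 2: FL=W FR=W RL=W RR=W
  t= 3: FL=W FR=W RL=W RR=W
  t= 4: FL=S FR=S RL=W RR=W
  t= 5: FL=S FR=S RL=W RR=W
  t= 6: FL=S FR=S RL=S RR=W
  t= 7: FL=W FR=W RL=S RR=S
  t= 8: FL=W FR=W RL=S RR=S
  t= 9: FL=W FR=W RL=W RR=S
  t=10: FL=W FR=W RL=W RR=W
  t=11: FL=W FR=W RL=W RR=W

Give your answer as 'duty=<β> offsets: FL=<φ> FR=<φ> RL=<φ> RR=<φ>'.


duty=3 offsets: FL=8 FR=8 RL=6 RR=5

duty β = stance ticks per leg = 3
FL: stance ticks = 3; W→S at t=4 → φ=8
FR: stance ticks = 3; W→S at t=4 → φ=8
RL: stance ticks = 3; W→S at t=6 → φ=6
RR: stance ticks = 3; W→S at t=7 → φ=5


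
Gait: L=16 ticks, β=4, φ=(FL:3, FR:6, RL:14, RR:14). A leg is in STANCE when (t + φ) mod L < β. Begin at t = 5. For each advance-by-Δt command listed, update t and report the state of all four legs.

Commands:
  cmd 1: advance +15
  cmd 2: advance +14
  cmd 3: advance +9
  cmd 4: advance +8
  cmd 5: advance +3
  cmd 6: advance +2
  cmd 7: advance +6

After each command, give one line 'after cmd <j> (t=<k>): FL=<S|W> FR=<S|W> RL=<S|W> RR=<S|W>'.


after cmd 1 (t=20): FL=W FR=W RL=S RR=S
after cmd 2 (t=34): FL=W FR=W RL=S RR=S
after cmd 3 (t=43): FL=W FR=S RL=W RR=W
after cmd 4 (t=51): FL=W FR=W RL=S RR=S
after cmd 5 (t=54): FL=W FR=W RL=W RR=W
after cmd 6 (t=56): FL=W FR=W RL=W RR=W
after cmd 7 (t=62): FL=S FR=W RL=W RR=W

start t=5: FL=W FR=W RL=S RR=S
cmd 1: advance +15 → t=20, phase=(7,10,2,2) → FL=W FR=W RL=S RR=S
cmd 2: advance +14 → t=34, phase=(5,8,0,0) → FL=W FR=W RL=S RR=S
cmd 3: advance +9 → t=43, phase=(14,1,9,9) → FL=W FR=S RL=W RR=W
cmd 4: advance +8 → t=51, phase=(6,9,1,1) → FL=W FR=W RL=S RR=S
cmd 5: advance +3 → t=54, phase=(9,12,4,4) → FL=W FR=W RL=W RR=W
cmd 6: advance +2 → t=56, phase=(11,14,6,6) → FL=W FR=W RL=W RR=W
cmd 7: advance +6 → t=62, phase=(1,4,12,12) → FL=S FR=W RL=W RR=W


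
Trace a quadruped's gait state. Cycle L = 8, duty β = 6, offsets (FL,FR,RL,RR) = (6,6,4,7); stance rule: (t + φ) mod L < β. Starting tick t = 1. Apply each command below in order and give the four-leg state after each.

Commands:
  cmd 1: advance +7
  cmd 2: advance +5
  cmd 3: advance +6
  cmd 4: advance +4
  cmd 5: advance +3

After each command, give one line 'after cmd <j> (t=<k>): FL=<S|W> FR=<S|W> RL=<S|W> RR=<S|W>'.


start t=1: FL=W FR=W RL=S RR=S
cmd 1: advance +7 → t=8, phase=(6,6,4,7) → FL=W FR=W RL=S RR=W
cmd 2: advance +5 → t=13, phase=(3,3,1,4) → FL=S FR=S RL=S RR=S
cmd 3: advance +6 → t=19, phase=(1,1,7,2) → FL=S FR=S RL=W RR=S
cmd 4: advance +4 → t=23, phase=(5,5,3,6) → FL=S FR=S RL=S RR=W
cmd 5: advance +3 → t=26, phase=(0,0,6,1) → FL=S FR=S RL=W RR=S

after cmd 1 (t=8): FL=W FR=W RL=S RR=W
after cmd 2 (t=13): FL=S FR=S RL=S RR=S
after cmd 3 (t=19): FL=S FR=S RL=W RR=S
after cmd 4 (t=23): FL=S FR=S RL=S RR=W
after cmd 5 (t=26): FL=S FR=S RL=W RR=S


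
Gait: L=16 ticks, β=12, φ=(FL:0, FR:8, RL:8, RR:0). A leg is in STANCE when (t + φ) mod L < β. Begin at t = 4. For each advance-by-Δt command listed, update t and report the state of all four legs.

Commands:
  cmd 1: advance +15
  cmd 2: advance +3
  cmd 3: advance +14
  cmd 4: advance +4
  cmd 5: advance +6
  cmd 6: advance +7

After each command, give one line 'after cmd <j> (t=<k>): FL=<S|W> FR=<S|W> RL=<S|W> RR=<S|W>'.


start t=4: FL=S FR=W RL=W RR=S
cmd 1: advance +15 → t=19, phase=(3,11,11,3) → FL=S FR=S RL=S RR=S
cmd 2: advance +3 → t=22, phase=(6,14,14,6) → FL=S FR=W RL=W RR=S
cmd 3: advance +14 → t=36, phase=(4,12,12,4) → FL=S FR=W RL=W RR=S
cmd 4: advance +4 → t=40, phase=(8,0,0,8) → FL=S FR=S RL=S RR=S
cmd 5: advance +6 → t=46, phase=(14,6,6,14) → FL=W FR=S RL=S RR=W
cmd 6: advance +7 → t=53, phase=(5,13,13,5) → FL=S FR=W RL=W RR=S

after cmd 1 (t=19): FL=S FR=S RL=S RR=S
after cmd 2 (t=22): FL=S FR=W RL=W RR=S
after cmd 3 (t=36): FL=S FR=W RL=W RR=S
after cmd 4 (t=40): FL=S FR=S RL=S RR=S
after cmd 5 (t=46): FL=W FR=S RL=S RR=W
after cmd 6 (t=53): FL=S FR=W RL=W RR=S


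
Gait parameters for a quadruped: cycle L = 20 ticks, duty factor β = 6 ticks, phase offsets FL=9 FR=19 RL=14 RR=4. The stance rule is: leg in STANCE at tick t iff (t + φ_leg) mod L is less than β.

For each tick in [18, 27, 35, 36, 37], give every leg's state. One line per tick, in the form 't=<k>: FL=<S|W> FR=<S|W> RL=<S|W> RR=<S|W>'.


t=18: FL=W FR=W RL=W RR=S
t=27: FL=W FR=W RL=S RR=W
t=35: FL=S FR=W RL=W RR=W
t=36: FL=S FR=W RL=W RR=S
t=37: FL=W FR=W RL=W RR=S

t=18: phase=(7,17,12,2) vs β=6 → FL=W FR=W RL=W RR=S
t=27: phase=(16,6,1,11) vs β=6 → FL=W FR=W RL=S RR=W
t=35: phase=(4,14,9,19) vs β=6 → FL=S FR=W RL=W RR=W
t=36: phase=(5,15,10,0) vs β=6 → FL=S FR=W RL=W RR=S
t=37: phase=(6,16,11,1) vs β=6 → FL=W FR=W RL=W RR=S


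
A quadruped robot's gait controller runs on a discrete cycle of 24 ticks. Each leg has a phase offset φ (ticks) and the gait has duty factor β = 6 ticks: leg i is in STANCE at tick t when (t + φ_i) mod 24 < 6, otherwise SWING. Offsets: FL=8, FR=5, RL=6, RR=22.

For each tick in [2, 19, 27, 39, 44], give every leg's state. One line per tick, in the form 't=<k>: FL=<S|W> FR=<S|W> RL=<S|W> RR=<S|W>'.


t=2: FL=W FR=W RL=W RR=S
t=19: FL=S FR=S RL=S RR=W
t=27: FL=W FR=W RL=W RR=S
t=39: FL=W FR=W RL=W RR=W
t=44: FL=S FR=S RL=S RR=W

t=2: phase=(10,7,8,0) vs β=6 → FL=W FR=W RL=W RR=S
t=19: phase=(3,0,1,17) vs β=6 → FL=S FR=S RL=S RR=W
t=27: phase=(11,8,9,1) vs β=6 → FL=W FR=W RL=W RR=S
t=39: phase=(23,20,21,13) vs β=6 → FL=W FR=W RL=W RR=W
t=44: phase=(4,1,2,18) vs β=6 → FL=S FR=S RL=S RR=W


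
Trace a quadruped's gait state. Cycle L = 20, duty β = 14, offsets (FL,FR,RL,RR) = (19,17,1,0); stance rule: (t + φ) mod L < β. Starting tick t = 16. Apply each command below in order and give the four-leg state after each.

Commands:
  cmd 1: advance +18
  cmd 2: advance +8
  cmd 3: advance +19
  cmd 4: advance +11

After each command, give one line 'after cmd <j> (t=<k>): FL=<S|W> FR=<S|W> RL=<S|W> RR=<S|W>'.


start t=16: FL=W FR=S RL=W RR=W
cmd 1: advance +18 → t=34, phase=(13,11,15,14) → FL=S FR=S RL=W RR=W
cmd 2: advance +8 → t=42, phase=(1,19,3,2) → FL=S FR=W RL=S RR=S
cmd 3: advance +19 → t=61, phase=(0,18,2,1) → FL=S FR=W RL=S RR=S
cmd 4: advance +11 → t=72, phase=(11,9,13,12) → FL=S FR=S RL=S RR=S

after cmd 1 (t=34): FL=S FR=S RL=W RR=W
after cmd 2 (t=42): FL=S FR=W RL=S RR=S
after cmd 3 (t=61): FL=S FR=W RL=S RR=S
after cmd 4 (t=72): FL=S FR=S RL=S RR=S


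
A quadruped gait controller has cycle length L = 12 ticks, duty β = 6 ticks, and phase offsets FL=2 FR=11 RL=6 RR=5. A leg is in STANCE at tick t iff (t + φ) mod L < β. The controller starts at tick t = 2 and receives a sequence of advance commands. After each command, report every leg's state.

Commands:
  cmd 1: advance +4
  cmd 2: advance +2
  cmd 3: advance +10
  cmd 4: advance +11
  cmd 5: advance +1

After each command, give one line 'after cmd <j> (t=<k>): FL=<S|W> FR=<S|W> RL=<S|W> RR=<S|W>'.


start t=2: FL=S FR=S RL=W RR=W
cmd 1: advance +4 → t=6, phase=(8,5,0,11) → FL=W FR=S RL=S RR=W
cmd 2: advance +2 → t=8, phase=(10,7,2,1) → FL=W FR=W RL=S RR=S
cmd 3: advance +10 → t=18, phase=(8,5,0,11) → FL=W FR=S RL=S RR=W
cmd 4: advance +11 → t=29, phase=(7,4,11,10) → FL=W FR=S RL=W RR=W
cmd 5: advance +1 → t=30, phase=(8,5,0,11) → FL=W FR=S RL=S RR=W

after cmd 1 (t=6): FL=W FR=S RL=S RR=W
after cmd 2 (t=8): FL=W FR=W RL=S RR=S
after cmd 3 (t=18): FL=W FR=S RL=S RR=W
after cmd 4 (t=29): FL=W FR=S RL=W RR=W
after cmd 5 (t=30): FL=W FR=S RL=S RR=W


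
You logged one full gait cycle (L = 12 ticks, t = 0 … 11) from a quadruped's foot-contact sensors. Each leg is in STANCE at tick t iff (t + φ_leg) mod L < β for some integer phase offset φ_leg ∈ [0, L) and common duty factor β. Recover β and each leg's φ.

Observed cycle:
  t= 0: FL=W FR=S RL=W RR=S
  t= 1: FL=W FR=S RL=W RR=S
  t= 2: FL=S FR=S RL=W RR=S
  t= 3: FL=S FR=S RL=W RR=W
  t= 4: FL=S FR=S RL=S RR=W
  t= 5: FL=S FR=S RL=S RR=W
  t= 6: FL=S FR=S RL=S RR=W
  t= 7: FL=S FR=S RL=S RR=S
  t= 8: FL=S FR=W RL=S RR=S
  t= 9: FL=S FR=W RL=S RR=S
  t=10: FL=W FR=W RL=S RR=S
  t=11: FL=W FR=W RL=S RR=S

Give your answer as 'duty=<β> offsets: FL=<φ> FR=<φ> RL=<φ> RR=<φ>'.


duty β = stance ticks per leg = 8
FL: stance ticks = 8; W→S at t=2 → φ=10
FR: stance ticks = 8; W→S at t=0 → φ=0
RL: stance ticks = 8; W→S at t=4 → φ=8
RR: stance ticks = 8; W→S at t=7 → φ=5

duty=8 offsets: FL=10 FR=0 RL=8 RR=5


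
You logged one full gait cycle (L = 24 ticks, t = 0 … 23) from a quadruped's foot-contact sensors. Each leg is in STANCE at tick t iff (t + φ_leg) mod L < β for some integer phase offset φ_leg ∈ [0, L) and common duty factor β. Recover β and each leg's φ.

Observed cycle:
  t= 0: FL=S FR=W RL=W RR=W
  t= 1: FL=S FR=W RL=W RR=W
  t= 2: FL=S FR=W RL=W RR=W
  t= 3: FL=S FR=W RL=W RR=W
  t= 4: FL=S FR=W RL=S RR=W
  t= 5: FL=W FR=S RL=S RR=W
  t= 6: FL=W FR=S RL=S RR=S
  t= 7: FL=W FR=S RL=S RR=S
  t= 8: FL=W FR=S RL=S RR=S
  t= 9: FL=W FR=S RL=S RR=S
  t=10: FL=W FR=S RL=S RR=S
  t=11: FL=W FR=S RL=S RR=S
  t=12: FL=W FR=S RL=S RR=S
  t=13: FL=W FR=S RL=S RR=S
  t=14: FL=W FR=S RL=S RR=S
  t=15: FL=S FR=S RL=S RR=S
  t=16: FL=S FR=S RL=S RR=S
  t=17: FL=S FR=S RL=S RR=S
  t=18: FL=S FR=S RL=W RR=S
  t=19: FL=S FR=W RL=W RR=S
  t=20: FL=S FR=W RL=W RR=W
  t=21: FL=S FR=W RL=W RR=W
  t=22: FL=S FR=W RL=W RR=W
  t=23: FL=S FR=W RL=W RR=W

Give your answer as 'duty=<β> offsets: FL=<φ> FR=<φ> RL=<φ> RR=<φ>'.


duty=14 offsets: FL=9 FR=19 RL=20 RR=18

duty β = stance ticks per leg = 14
FL: stance ticks = 14; W→S at t=15 → φ=9
FR: stance ticks = 14; W→S at t=5 → φ=19
RL: stance ticks = 14; W→S at t=4 → φ=20
RR: stance ticks = 14; W→S at t=6 → φ=18


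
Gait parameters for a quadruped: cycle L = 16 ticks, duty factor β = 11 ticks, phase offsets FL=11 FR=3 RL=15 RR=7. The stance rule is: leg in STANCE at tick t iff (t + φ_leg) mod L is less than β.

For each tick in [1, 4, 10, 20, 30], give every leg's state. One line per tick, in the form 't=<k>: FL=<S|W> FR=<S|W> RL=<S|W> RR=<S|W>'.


t=1: phase=(12,4,0,8) vs β=11 → FL=W FR=S RL=S RR=S
t=4: phase=(15,7,3,11) vs β=11 → FL=W FR=S RL=S RR=W
t=10: phase=(5,13,9,1) vs β=11 → FL=S FR=W RL=S RR=S
t=20: phase=(15,7,3,11) vs β=11 → FL=W FR=S RL=S RR=W
t=30: phase=(9,1,13,5) vs β=11 → FL=S FR=S RL=W RR=S

t=1: FL=W FR=S RL=S RR=S
t=4: FL=W FR=S RL=S RR=W
t=10: FL=S FR=W RL=S RR=S
t=20: FL=W FR=S RL=S RR=W
t=30: FL=S FR=S RL=W RR=S


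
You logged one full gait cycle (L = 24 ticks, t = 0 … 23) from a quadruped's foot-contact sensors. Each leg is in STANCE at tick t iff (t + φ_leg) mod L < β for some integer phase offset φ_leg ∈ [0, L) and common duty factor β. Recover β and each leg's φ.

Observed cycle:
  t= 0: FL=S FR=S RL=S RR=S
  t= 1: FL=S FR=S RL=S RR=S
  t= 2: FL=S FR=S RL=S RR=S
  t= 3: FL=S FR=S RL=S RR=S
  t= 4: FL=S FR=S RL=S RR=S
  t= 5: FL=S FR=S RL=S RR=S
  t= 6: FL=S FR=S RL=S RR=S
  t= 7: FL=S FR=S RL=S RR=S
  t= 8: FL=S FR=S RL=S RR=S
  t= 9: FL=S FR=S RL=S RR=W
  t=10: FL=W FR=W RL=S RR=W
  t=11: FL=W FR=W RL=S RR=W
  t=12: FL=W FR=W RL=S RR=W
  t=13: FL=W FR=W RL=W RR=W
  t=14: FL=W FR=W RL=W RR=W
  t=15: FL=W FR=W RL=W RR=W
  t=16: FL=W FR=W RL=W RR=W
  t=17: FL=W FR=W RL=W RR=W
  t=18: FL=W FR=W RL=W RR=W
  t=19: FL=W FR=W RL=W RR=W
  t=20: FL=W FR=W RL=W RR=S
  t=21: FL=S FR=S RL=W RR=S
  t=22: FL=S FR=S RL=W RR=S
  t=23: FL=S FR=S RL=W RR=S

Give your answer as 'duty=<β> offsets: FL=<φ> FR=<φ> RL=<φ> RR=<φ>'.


duty β = stance ticks per leg = 13
FL: stance ticks = 13; W→S at t=21 → φ=3
FR: stance ticks = 13; W→S at t=21 → φ=3
RL: stance ticks = 13; W→S at t=0 → φ=0
RR: stance ticks = 13; W→S at t=20 → φ=4

duty=13 offsets: FL=3 FR=3 RL=0 RR=4


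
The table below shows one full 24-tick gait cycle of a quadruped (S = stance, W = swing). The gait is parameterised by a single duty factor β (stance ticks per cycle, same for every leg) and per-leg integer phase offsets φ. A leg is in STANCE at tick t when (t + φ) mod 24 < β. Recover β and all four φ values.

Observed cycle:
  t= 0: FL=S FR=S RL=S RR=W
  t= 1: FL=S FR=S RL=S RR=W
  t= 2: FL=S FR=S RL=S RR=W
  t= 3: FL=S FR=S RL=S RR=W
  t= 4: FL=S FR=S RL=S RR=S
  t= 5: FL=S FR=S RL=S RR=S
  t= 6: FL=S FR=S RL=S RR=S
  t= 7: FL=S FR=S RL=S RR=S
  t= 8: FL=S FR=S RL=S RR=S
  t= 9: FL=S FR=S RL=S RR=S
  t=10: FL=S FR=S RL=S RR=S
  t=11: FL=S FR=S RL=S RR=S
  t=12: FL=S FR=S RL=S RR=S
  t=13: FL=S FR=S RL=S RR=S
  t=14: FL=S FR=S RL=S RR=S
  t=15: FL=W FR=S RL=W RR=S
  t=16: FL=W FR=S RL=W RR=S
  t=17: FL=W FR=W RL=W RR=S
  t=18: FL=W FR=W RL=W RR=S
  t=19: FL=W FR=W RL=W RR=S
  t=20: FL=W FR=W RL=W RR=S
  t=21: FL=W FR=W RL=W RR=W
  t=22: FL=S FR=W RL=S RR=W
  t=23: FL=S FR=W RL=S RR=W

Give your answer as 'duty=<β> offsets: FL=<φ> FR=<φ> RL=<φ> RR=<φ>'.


duty β = stance ticks per leg = 17
FL: stance ticks = 17; W→S at t=22 → φ=2
FR: stance ticks = 17; W→S at t=0 → φ=0
RL: stance ticks = 17; W→S at t=22 → φ=2
RR: stance ticks = 17; W→S at t=4 → φ=20

duty=17 offsets: FL=2 FR=0 RL=2 RR=20


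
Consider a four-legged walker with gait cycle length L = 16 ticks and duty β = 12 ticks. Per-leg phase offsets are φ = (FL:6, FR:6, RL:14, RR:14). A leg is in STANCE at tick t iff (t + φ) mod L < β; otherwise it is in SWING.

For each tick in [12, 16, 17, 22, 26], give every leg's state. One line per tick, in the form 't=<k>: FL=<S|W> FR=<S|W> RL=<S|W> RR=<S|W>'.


t=12: phase=(2,2,10,10) vs β=12 → FL=S FR=S RL=S RR=S
t=16: phase=(6,6,14,14) vs β=12 → FL=S FR=S RL=W RR=W
t=17: phase=(7,7,15,15) vs β=12 → FL=S FR=S RL=W RR=W
t=22: phase=(12,12,4,4) vs β=12 → FL=W FR=W RL=S RR=S
t=26: phase=(0,0,8,8) vs β=12 → FL=S FR=S RL=S RR=S

t=12: FL=S FR=S RL=S RR=S
t=16: FL=S FR=S RL=W RR=W
t=17: FL=S FR=S RL=W RR=W
t=22: FL=W FR=W RL=S RR=S
t=26: FL=S FR=S RL=S RR=S


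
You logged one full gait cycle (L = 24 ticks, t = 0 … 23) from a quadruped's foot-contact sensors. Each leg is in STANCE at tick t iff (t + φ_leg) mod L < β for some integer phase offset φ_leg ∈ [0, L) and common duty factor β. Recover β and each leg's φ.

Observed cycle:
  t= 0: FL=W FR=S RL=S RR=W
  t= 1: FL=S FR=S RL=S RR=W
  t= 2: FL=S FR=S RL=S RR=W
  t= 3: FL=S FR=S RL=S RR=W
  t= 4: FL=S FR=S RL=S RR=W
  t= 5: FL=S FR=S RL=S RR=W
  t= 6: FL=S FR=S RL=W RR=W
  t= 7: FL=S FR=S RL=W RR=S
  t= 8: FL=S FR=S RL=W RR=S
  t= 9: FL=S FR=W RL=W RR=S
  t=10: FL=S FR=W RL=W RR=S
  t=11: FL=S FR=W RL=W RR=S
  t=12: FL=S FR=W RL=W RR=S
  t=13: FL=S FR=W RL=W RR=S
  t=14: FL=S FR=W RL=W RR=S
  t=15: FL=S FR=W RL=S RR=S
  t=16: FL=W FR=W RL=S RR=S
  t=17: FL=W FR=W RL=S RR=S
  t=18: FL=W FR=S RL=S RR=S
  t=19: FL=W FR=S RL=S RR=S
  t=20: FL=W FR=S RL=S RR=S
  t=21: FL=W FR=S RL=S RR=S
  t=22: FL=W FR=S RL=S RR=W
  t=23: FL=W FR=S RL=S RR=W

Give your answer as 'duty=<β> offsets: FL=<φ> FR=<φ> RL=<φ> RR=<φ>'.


duty β = stance ticks per leg = 15
FL: stance ticks = 15; W→S at t=1 → φ=23
FR: stance ticks = 15; W→S at t=18 → φ=6
RL: stance ticks = 15; W→S at t=15 → φ=9
RR: stance ticks = 15; W→S at t=7 → φ=17

duty=15 offsets: FL=23 FR=6 RL=9 RR=17


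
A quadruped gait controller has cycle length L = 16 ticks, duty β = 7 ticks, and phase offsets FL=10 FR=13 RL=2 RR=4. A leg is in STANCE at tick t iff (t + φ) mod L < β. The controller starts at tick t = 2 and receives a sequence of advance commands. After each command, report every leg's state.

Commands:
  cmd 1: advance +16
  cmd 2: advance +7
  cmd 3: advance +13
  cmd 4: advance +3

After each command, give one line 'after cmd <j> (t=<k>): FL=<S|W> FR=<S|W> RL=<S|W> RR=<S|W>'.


start t=2: FL=W FR=W RL=S RR=S
cmd 1: advance +16 → t=18, phase=(12,15,4,6) → FL=W FR=W RL=S RR=S
cmd 2: advance +7 → t=25, phase=(3,6,11,13) → FL=S FR=S RL=W RR=W
cmd 3: advance +13 → t=38, phase=(0,3,8,10) → FL=S FR=S RL=W RR=W
cmd 4: advance +3 → t=41, phase=(3,6,11,13) → FL=S FR=S RL=W RR=W

after cmd 1 (t=18): FL=W FR=W RL=S RR=S
after cmd 2 (t=25): FL=S FR=S RL=W RR=W
after cmd 3 (t=38): FL=S FR=S RL=W RR=W
after cmd 4 (t=41): FL=S FR=S RL=W RR=W


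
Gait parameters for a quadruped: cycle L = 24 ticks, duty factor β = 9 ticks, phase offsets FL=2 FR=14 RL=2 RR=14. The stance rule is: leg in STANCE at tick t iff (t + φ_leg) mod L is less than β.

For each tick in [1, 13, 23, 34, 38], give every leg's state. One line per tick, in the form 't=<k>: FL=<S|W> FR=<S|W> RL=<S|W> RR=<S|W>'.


t=1: phase=(3,15,3,15) vs β=9 → FL=S FR=W RL=S RR=W
t=13: phase=(15,3,15,3) vs β=9 → FL=W FR=S RL=W RR=S
t=23: phase=(1,13,1,13) vs β=9 → FL=S FR=W RL=S RR=W
t=34: phase=(12,0,12,0) vs β=9 → FL=W FR=S RL=W RR=S
t=38: phase=(16,4,16,4) vs β=9 → FL=W FR=S RL=W RR=S

t=1: FL=S FR=W RL=S RR=W
t=13: FL=W FR=S RL=W RR=S
t=23: FL=S FR=W RL=S RR=W
t=34: FL=W FR=S RL=W RR=S
t=38: FL=W FR=S RL=W RR=S


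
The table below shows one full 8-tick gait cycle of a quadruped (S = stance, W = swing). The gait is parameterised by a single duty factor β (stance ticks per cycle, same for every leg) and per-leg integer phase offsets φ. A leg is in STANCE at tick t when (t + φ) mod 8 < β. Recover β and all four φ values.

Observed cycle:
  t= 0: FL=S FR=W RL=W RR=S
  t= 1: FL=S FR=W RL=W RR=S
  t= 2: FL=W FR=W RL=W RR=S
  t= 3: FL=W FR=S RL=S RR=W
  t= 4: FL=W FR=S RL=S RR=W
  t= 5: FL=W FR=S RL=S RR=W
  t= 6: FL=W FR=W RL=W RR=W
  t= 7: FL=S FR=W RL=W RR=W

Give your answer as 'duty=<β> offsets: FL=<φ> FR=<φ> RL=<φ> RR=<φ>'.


duty=3 offsets: FL=1 FR=5 RL=5 RR=0

duty β = stance ticks per leg = 3
FL: stance ticks = 3; W→S at t=7 → φ=1
FR: stance ticks = 3; W→S at t=3 → φ=5
RL: stance ticks = 3; W→S at t=3 → φ=5
RR: stance ticks = 3; W→S at t=0 → φ=0


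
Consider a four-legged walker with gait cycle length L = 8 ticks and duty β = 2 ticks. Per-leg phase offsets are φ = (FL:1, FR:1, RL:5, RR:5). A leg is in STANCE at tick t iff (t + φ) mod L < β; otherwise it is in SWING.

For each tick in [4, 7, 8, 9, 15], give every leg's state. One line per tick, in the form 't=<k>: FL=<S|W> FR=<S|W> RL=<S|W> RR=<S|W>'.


t=4: FL=W FR=W RL=S RR=S
t=7: FL=S FR=S RL=W RR=W
t=8: FL=S FR=S RL=W RR=W
t=9: FL=W FR=W RL=W RR=W
t=15: FL=S FR=S RL=W RR=W

t=4: phase=(5,5,1,1) vs β=2 → FL=W FR=W RL=S RR=S
t=7: phase=(0,0,4,4) vs β=2 → FL=S FR=S RL=W RR=W
t=8: phase=(1,1,5,5) vs β=2 → FL=S FR=S RL=W RR=W
t=9: phase=(2,2,6,6) vs β=2 → FL=W FR=W RL=W RR=W
t=15: phase=(0,0,4,4) vs β=2 → FL=S FR=S RL=W RR=W


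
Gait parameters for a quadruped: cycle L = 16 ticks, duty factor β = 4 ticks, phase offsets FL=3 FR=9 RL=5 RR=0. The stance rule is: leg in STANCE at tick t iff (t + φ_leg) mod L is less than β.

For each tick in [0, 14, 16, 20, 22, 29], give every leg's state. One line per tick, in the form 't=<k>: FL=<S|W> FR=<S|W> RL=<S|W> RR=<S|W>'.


t=0: FL=S FR=W RL=W RR=S
t=14: FL=S FR=W RL=S RR=W
t=16: FL=S FR=W RL=W RR=S
t=20: FL=W FR=W RL=W RR=W
t=22: FL=W FR=W RL=W RR=W
t=29: FL=S FR=W RL=S RR=W

t=0: phase=(3,9,5,0) vs β=4 → FL=S FR=W RL=W RR=S
t=14: phase=(1,7,3,14) vs β=4 → FL=S FR=W RL=S RR=W
t=16: phase=(3,9,5,0) vs β=4 → FL=S FR=W RL=W RR=S
t=20: phase=(7,13,9,4) vs β=4 → FL=W FR=W RL=W RR=W
t=22: phase=(9,15,11,6) vs β=4 → FL=W FR=W RL=W RR=W
t=29: phase=(0,6,2,13) vs β=4 → FL=S FR=W RL=S RR=W


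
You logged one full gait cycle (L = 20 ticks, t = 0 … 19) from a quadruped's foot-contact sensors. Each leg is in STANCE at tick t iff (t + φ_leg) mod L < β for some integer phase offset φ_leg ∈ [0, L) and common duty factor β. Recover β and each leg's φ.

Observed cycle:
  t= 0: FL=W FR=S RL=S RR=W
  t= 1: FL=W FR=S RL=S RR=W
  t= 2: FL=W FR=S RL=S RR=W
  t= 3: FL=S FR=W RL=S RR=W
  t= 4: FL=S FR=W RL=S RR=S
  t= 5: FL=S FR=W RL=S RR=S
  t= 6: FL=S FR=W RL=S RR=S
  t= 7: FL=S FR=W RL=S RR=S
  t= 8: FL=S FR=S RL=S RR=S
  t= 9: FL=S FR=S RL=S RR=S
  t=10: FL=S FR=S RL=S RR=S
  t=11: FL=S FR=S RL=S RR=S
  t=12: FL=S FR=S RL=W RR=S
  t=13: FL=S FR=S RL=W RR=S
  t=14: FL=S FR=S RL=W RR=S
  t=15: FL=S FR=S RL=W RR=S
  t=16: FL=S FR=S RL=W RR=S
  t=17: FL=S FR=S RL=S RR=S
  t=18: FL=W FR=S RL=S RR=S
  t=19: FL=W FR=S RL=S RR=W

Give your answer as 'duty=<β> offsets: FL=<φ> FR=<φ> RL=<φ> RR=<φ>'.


duty=15 offsets: FL=17 FR=12 RL=3 RR=16

duty β = stance ticks per leg = 15
FL: stance ticks = 15; W→S at t=3 → φ=17
FR: stance ticks = 15; W→S at t=8 → φ=12
RL: stance ticks = 15; W→S at t=17 → φ=3
RR: stance ticks = 15; W→S at t=4 → φ=16


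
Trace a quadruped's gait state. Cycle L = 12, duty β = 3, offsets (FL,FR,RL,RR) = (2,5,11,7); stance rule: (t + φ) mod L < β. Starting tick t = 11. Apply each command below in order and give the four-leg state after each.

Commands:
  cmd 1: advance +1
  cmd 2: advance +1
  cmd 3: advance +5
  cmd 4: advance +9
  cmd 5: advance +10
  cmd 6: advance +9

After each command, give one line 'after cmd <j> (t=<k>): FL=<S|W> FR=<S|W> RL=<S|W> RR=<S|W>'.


after cmd 1 (t=12): FL=S FR=W RL=W RR=W
after cmd 2 (t=13): FL=W FR=W RL=S RR=W
after cmd 3 (t=18): FL=W FR=W RL=W RR=S
after cmd 4 (t=27): FL=W FR=W RL=S RR=W
after cmd 5 (t=37): FL=W FR=W RL=S RR=W
after cmd 6 (t=46): FL=S FR=W RL=W RR=W

start t=11: FL=S FR=W RL=W RR=W
cmd 1: advance +1 → t=12, phase=(2,5,11,7) → FL=S FR=W RL=W RR=W
cmd 2: advance +1 → t=13, phase=(3,6,0,8) → FL=W FR=W RL=S RR=W
cmd 3: advance +5 → t=18, phase=(8,11,5,1) → FL=W FR=W RL=W RR=S
cmd 4: advance +9 → t=27, phase=(5,8,2,10) → FL=W FR=W RL=S RR=W
cmd 5: advance +10 → t=37, phase=(3,6,0,8) → FL=W FR=W RL=S RR=W
cmd 6: advance +9 → t=46, phase=(0,3,9,5) → FL=S FR=W RL=W RR=W


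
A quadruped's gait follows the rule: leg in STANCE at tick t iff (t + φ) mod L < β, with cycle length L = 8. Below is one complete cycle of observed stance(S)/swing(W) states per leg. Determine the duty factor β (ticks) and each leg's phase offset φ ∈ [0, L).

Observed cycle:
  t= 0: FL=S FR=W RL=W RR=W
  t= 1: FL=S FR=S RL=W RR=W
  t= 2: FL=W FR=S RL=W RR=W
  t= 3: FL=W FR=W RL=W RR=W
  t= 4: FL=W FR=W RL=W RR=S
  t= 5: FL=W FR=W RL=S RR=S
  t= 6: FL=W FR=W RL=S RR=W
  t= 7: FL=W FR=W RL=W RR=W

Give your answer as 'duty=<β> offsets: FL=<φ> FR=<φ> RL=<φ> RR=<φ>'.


duty β = stance ticks per leg = 2
FL: stance ticks = 2; W→S at t=0 → φ=0
FR: stance ticks = 2; W→S at t=1 → φ=7
RL: stance ticks = 2; W→S at t=5 → φ=3
RR: stance ticks = 2; W→S at t=4 → φ=4

duty=2 offsets: FL=0 FR=7 RL=3 RR=4


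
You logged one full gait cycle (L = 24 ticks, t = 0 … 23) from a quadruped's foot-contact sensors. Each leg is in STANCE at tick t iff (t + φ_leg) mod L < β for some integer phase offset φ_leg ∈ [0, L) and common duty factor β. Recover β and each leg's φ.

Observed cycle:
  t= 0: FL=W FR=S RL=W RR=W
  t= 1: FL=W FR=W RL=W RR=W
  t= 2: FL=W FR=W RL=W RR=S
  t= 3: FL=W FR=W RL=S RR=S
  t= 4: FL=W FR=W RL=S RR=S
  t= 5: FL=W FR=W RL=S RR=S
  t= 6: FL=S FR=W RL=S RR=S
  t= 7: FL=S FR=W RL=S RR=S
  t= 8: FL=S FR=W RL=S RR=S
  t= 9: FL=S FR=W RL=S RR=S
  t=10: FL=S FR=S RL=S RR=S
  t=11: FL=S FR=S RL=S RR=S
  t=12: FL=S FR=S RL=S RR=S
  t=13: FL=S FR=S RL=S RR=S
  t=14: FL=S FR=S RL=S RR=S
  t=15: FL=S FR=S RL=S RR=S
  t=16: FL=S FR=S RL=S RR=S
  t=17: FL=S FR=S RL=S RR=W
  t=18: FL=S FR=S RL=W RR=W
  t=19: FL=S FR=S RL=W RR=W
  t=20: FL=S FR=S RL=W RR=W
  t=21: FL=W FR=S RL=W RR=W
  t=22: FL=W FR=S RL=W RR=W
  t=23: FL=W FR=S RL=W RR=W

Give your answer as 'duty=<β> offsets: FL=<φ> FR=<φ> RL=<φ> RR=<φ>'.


duty β = stance ticks per leg = 15
FL: stance ticks = 15; W→S at t=6 → φ=18
FR: stance ticks = 15; W→S at t=10 → φ=14
RL: stance ticks = 15; W→S at t=3 → φ=21
RR: stance ticks = 15; W→S at t=2 → φ=22

duty=15 offsets: FL=18 FR=14 RL=21 RR=22


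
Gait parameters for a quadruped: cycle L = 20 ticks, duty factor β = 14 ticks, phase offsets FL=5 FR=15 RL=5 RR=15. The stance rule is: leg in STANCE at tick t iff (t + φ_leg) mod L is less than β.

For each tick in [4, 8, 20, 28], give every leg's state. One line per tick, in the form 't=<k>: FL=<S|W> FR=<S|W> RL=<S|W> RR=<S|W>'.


t=4: FL=S FR=W RL=S RR=W
t=8: FL=S FR=S RL=S RR=S
t=20: FL=S FR=W RL=S RR=W
t=28: FL=S FR=S RL=S RR=S

t=4: phase=(9,19,9,19) vs β=14 → FL=S FR=W RL=S RR=W
t=8: phase=(13,3,13,3) vs β=14 → FL=S FR=S RL=S RR=S
t=20: phase=(5,15,5,15) vs β=14 → FL=S FR=W RL=S RR=W
t=28: phase=(13,3,13,3) vs β=14 → FL=S FR=S RL=S RR=S


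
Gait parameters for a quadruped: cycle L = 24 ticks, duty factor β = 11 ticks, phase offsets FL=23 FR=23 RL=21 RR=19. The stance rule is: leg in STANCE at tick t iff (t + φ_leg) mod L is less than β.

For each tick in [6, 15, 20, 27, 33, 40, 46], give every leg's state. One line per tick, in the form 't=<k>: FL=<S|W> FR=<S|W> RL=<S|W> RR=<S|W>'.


t=6: FL=S FR=S RL=S RR=S
t=15: FL=W FR=W RL=W RR=S
t=20: FL=W FR=W RL=W RR=W
t=27: FL=S FR=S RL=S RR=W
t=33: FL=S FR=S RL=S RR=S
t=40: FL=W FR=W RL=W RR=W
t=46: FL=W FR=W RL=W RR=W

t=6: phase=(5,5,3,1) vs β=11 → FL=S FR=S RL=S RR=S
t=15: phase=(14,14,12,10) vs β=11 → FL=W FR=W RL=W RR=S
t=20: phase=(19,19,17,15) vs β=11 → FL=W FR=W RL=W RR=W
t=27: phase=(2,2,0,22) vs β=11 → FL=S FR=S RL=S RR=W
t=33: phase=(8,8,6,4) vs β=11 → FL=S FR=S RL=S RR=S
t=40: phase=(15,15,13,11) vs β=11 → FL=W FR=W RL=W RR=W
t=46: phase=(21,21,19,17) vs β=11 → FL=W FR=W RL=W RR=W


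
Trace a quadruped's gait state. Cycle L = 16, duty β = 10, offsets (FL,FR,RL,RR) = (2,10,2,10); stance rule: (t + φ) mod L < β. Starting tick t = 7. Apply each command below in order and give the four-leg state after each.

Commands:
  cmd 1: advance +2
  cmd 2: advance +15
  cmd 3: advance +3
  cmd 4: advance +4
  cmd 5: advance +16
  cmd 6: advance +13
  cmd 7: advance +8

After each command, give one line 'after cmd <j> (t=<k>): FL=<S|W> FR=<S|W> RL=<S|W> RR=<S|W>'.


after cmd 1 (t=9): FL=W FR=S RL=W RR=S
after cmd 2 (t=24): FL=W FR=S RL=W RR=S
after cmd 3 (t=27): FL=W FR=S RL=W RR=S
after cmd 4 (t=31): FL=S FR=S RL=S RR=S
after cmd 5 (t=47): FL=S FR=S RL=S RR=S
after cmd 6 (t=60): FL=W FR=S RL=W RR=S
after cmd 7 (t=68): FL=S FR=W RL=S RR=W

start t=7: FL=S FR=S RL=S RR=S
cmd 1: advance +2 → t=9, phase=(11,3,11,3) → FL=W FR=S RL=W RR=S
cmd 2: advance +15 → t=24, phase=(10,2,10,2) → FL=W FR=S RL=W RR=S
cmd 3: advance +3 → t=27, phase=(13,5,13,5) → FL=W FR=S RL=W RR=S
cmd 4: advance +4 → t=31, phase=(1,9,1,9) → FL=S FR=S RL=S RR=S
cmd 5: advance +16 → t=47, phase=(1,9,1,9) → FL=S FR=S RL=S RR=S
cmd 6: advance +13 → t=60, phase=(14,6,14,6) → FL=W FR=S RL=W RR=S
cmd 7: advance +8 → t=68, phase=(6,14,6,14) → FL=S FR=W RL=S RR=W


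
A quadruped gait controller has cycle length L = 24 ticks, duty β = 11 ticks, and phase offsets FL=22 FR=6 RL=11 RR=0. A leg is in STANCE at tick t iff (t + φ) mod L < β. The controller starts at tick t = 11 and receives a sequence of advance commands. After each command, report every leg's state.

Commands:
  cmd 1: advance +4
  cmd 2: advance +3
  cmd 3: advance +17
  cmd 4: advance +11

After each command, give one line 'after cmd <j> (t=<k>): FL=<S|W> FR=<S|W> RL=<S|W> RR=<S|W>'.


after cmd 1 (t=15): FL=W FR=W RL=S RR=W
after cmd 2 (t=18): FL=W FR=S RL=S RR=W
after cmd 3 (t=35): FL=S FR=W RL=W RR=W
after cmd 4 (t=46): FL=W FR=S RL=S RR=W

start t=11: FL=S FR=W RL=W RR=W
cmd 1: advance +4 → t=15, phase=(13,21,2,15) → FL=W FR=W RL=S RR=W
cmd 2: advance +3 → t=18, phase=(16,0,5,18) → FL=W FR=S RL=S RR=W
cmd 3: advance +17 → t=35, phase=(9,17,22,11) → FL=S FR=W RL=W RR=W
cmd 4: advance +11 → t=46, phase=(20,4,9,22) → FL=W FR=S RL=S RR=W


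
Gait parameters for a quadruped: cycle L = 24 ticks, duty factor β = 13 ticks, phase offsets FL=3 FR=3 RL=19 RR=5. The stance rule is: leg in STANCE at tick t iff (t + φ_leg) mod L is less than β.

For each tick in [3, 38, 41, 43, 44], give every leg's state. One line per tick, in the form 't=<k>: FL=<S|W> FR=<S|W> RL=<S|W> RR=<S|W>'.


t=3: FL=S FR=S RL=W RR=S
t=38: FL=W FR=W RL=S RR=W
t=41: FL=W FR=W RL=S RR=W
t=43: FL=W FR=W RL=W RR=S
t=44: FL=W FR=W RL=W RR=S

t=3: phase=(6,6,22,8) vs β=13 → FL=S FR=S RL=W RR=S
t=38: phase=(17,17,9,19) vs β=13 → FL=W FR=W RL=S RR=W
t=41: phase=(20,20,12,22) vs β=13 → FL=W FR=W RL=S RR=W
t=43: phase=(22,22,14,0) vs β=13 → FL=W FR=W RL=W RR=S
t=44: phase=(23,23,15,1) vs β=13 → FL=W FR=W RL=W RR=S


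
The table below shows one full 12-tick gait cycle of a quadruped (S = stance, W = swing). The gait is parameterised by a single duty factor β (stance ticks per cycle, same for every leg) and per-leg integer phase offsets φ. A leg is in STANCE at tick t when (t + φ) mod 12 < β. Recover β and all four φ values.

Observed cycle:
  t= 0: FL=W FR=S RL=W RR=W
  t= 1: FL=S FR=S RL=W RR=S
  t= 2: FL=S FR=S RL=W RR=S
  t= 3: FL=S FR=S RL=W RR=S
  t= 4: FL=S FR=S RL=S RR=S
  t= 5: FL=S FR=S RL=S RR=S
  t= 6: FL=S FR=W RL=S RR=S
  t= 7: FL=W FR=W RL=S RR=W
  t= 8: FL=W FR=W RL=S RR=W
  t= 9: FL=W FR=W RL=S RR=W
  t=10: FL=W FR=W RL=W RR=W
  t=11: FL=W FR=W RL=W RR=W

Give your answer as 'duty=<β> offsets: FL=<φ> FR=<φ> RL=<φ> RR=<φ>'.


duty β = stance ticks per leg = 6
FL: stance ticks = 6; W→S at t=1 → φ=11
FR: stance ticks = 6; W→S at t=0 → φ=0
RL: stance ticks = 6; W→S at t=4 → φ=8
RR: stance ticks = 6; W→S at t=1 → φ=11

duty=6 offsets: FL=11 FR=0 RL=8 RR=11


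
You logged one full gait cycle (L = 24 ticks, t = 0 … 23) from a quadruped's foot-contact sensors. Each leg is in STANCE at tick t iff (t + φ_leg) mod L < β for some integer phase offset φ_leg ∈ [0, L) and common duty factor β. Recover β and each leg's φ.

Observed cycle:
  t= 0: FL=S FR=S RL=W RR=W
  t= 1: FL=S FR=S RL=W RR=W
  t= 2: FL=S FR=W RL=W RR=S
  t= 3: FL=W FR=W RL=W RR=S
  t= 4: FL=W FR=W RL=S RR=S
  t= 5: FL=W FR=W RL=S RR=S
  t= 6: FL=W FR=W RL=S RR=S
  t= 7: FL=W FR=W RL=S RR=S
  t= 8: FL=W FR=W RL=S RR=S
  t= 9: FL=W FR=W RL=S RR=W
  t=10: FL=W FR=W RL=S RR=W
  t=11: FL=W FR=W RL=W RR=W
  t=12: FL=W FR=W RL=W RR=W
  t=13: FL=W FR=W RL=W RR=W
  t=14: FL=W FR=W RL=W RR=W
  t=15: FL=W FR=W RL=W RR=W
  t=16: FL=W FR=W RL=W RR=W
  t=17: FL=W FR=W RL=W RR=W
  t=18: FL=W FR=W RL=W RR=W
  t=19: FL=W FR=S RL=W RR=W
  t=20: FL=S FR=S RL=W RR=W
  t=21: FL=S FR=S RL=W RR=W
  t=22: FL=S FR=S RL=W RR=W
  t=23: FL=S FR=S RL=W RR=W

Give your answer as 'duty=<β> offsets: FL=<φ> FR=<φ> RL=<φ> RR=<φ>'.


duty β = stance ticks per leg = 7
FL: stance ticks = 7; W→S at t=20 → φ=4
FR: stance ticks = 7; W→S at t=19 → φ=5
RL: stance ticks = 7; W→S at t=4 → φ=20
RR: stance ticks = 7; W→S at t=2 → φ=22

duty=7 offsets: FL=4 FR=5 RL=20 RR=22
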